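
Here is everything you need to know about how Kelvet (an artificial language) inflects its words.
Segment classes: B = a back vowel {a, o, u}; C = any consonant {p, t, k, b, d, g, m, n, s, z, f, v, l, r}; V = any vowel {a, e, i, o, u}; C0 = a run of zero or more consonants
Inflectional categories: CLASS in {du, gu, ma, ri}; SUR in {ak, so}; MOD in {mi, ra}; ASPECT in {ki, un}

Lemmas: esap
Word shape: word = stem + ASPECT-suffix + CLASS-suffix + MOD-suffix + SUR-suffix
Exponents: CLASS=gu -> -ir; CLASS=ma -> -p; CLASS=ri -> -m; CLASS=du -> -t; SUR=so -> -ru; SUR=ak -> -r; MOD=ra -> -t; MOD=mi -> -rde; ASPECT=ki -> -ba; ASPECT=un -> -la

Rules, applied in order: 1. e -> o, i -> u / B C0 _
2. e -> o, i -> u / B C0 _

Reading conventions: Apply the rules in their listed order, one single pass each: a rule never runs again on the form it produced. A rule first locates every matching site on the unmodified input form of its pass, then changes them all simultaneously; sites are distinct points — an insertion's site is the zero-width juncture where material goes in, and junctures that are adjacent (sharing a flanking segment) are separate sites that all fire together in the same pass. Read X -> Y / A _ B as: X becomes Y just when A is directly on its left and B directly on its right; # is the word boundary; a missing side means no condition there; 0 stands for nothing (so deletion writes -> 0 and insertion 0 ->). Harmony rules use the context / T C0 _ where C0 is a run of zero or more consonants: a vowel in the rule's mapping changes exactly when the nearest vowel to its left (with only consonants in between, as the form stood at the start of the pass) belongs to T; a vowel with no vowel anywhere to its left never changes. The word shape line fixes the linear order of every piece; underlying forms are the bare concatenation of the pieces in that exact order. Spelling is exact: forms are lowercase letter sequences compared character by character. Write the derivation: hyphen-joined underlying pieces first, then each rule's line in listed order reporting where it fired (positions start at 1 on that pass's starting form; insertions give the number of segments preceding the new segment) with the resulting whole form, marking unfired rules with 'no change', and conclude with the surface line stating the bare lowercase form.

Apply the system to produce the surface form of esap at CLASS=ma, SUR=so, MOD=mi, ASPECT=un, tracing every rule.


underlying: esap-la-p-rde-ru
1. e -> o, i -> u / B C0 _: fires at position(s) 10: esaplaprdoru
2. e -> o, i -> u / B C0 _: no change
surface: esaplaprdoru


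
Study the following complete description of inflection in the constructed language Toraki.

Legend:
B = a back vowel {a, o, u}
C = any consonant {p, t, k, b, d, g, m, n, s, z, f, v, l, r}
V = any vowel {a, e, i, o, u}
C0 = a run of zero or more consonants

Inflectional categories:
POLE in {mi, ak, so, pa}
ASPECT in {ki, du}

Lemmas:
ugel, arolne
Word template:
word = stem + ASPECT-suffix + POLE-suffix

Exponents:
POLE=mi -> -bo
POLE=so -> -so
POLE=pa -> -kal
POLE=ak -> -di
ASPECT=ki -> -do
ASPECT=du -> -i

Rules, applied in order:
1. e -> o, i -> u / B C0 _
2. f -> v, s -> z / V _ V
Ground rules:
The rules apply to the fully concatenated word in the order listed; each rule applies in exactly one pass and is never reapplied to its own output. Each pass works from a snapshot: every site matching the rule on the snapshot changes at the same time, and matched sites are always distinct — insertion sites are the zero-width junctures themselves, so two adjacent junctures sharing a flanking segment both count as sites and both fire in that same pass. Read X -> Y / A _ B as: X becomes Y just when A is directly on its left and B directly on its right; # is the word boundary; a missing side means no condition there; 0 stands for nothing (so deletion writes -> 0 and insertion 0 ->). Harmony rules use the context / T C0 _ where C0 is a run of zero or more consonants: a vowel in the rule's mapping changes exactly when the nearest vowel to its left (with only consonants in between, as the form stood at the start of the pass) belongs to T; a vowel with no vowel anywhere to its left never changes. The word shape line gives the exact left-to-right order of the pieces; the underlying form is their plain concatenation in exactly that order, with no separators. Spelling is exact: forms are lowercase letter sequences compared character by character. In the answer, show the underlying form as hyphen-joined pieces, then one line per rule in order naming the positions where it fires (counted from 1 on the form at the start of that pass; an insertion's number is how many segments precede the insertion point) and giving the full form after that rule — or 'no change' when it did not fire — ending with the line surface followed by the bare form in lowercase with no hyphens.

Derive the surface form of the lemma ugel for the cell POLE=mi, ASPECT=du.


underlying: ugel-i-bo
1. e -> o, i -> u / B C0 _: fires at position(s) 3: ugolibo
2. f -> v, s -> z / V _ V: no change
surface: ugolibo


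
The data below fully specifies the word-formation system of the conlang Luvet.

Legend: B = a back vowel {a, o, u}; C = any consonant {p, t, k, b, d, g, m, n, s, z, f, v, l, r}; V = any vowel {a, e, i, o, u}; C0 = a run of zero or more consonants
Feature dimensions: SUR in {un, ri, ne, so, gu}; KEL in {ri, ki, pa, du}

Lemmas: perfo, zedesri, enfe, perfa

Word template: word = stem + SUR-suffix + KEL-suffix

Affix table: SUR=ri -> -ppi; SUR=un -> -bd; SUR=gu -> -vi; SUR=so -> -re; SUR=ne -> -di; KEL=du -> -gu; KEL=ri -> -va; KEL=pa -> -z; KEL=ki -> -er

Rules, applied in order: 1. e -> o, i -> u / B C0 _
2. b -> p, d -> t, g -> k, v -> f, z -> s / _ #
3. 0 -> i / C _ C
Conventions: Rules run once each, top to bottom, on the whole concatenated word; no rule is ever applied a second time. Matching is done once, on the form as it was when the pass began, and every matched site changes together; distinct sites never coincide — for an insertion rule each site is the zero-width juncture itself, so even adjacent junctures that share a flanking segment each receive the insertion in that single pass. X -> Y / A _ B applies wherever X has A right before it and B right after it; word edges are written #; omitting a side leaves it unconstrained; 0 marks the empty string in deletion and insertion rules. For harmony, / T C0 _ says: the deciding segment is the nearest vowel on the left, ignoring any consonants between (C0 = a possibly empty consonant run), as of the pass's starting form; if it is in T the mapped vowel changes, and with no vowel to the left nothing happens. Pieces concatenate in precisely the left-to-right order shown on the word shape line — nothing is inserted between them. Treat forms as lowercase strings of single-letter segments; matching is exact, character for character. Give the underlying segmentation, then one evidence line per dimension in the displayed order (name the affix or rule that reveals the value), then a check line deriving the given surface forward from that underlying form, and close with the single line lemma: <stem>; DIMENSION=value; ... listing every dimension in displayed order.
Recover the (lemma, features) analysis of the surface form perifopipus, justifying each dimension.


underlying: perfo-ppi-z
SUR=ri - signalled by the affix -ppi
KEL=pa - signalled by the affix -z
check: perfoppiz -> perfoppuz -> perfoppus -> perifopipus
lemma: perfo; SUR=ri; KEL=pa


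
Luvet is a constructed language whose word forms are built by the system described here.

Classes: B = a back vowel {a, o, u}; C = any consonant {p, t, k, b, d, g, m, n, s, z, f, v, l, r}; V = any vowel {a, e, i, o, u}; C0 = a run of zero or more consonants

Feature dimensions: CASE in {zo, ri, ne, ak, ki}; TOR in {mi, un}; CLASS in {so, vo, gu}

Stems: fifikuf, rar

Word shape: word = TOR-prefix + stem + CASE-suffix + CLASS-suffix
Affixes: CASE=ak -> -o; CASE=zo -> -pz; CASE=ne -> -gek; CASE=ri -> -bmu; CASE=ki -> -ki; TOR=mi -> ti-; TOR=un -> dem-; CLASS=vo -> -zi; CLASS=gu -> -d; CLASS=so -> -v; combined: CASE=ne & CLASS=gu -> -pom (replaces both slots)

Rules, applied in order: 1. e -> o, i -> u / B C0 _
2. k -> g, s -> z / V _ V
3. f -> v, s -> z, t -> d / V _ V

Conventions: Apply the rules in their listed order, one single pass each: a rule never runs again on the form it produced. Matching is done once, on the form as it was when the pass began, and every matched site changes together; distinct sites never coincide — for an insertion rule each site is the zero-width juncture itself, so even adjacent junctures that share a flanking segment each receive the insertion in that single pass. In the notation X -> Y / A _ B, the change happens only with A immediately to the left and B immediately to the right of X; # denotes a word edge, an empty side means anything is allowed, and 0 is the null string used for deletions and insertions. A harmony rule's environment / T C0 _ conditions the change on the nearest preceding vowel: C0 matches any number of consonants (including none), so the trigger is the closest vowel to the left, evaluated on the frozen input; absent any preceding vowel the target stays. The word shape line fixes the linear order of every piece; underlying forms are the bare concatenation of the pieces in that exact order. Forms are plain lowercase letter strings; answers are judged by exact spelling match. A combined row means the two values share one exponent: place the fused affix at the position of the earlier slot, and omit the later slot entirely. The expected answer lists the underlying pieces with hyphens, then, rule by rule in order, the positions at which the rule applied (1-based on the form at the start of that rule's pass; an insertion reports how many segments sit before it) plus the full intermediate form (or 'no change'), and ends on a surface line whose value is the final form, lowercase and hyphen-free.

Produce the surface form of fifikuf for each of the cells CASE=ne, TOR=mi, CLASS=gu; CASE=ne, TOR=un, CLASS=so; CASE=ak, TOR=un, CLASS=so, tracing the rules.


cell CASE=ne, TOR=mi, CLASS=gu:
underlying: ti-fifikuf-pom
1. e -> o, i -> u / B C0 _: no change
2. k -> g, s -> z / V _ V: fires at position(s) 7: tififigufpom
3. f -> v, s -> z, t -> d / V _ V: fires at position(s) 3, 5: tivivigufpom
surface: tivivigufpom

cell CASE=ne, TOR=un, CLASS=so:
underlying: dem-fifikuf-gek-v
1. e -> o, i -> u / B C0 _: fires at position(s) 12: demfifikufgokv
2. k -> g, s -> z / V _ V: fires at position(s) 8: demfifigufgokv
3. f -> v, s -> z, t -> d / V _ V: fires at position(s) 6: demfivigufgokv
surface: demfivigufgokv

cell CASE=ak, TOR=un, CLASS=so:
underlying: dem-fifikuf-o-v
1. e -> o, i -> u / B C0 _: no change
2. k -> g, s -> z / V _ V: fires at position(s) 8: demfifigufov
3. f -> v, s -> z, t -> d / V _ V: fires at position(s) 6, 10: demfiviguvov
surface: demfiviguvov


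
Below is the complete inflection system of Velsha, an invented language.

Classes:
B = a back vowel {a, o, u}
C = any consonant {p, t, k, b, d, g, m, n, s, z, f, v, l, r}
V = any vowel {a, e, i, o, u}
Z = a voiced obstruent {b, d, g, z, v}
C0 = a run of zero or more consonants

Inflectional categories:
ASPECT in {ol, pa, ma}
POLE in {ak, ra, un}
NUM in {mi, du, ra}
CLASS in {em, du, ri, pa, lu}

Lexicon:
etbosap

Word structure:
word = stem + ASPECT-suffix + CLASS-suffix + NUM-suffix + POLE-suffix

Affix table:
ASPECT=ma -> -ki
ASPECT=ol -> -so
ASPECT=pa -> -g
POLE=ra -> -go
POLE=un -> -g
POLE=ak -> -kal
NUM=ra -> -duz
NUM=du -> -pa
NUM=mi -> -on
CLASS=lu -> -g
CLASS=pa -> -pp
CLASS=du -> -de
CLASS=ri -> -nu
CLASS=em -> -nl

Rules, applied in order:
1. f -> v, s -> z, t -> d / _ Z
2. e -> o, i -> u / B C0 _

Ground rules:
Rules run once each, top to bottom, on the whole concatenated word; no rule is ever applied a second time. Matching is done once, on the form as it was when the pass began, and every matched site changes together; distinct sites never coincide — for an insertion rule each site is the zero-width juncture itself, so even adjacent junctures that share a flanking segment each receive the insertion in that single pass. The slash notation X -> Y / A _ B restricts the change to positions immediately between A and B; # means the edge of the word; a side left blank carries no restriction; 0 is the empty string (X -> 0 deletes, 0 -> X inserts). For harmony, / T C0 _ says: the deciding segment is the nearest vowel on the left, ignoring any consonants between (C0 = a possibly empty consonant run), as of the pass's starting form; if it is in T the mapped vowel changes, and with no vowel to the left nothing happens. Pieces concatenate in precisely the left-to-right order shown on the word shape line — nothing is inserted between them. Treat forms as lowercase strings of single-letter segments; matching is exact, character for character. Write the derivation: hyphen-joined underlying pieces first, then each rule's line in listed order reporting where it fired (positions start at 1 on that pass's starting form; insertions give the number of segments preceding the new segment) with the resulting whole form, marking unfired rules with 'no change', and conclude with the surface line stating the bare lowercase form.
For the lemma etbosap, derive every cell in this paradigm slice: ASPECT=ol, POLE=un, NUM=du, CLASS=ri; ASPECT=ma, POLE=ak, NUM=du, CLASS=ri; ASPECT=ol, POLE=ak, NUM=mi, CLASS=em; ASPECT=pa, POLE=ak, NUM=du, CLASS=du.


cell ASPECT=ol, POLE=un, NUM=du, CLASS=ri:
underlying: etbosap-so-nu-pa-g
1. f -> v, s -> z, t -> d / _ Z: fires at position(s) 2: edbosapsonupag
2. e -> o, i -> u / B C0 _: no change
surface: edbosapsonupag

cell ASPECT=ma, POLE=ak, NUM=du, CLASS=ri:
underlying: etbosap-ki-nu-pa-kal
1. f -> v, s -> z, t -> d / _ Z: fires at position(s) 2: edbosapkinupakal
2. e -> o, i -> u / B C0 _: fires at position(s) 9: edbosapkunupakal
surface: edbosapkunupakal

cell ASPECT=ol, POLE=ak, NUM=mi, CLASS=em:
underlying: etbosap-so-nl-on-kal
1. f -> v, s -> z, t -> d / _ Z: fires at position(s) 2: edbosapsonlonkal
2. e -> o, i -> u / B C0 _: no change
surface: edbosapsonlonkal

cell ASPECT=pa, POLE=ak, NUM=du, CLASS=du:
underlying: etbosap-g-de-pa-kal
1. f -> v, s -> z, t -> d / _ Z: fires at position(s) 2: edbosapgdepakal
2. e -> o, i -> u / B C0 _: fires at position(s) 10: edbosapgdopakal
surface: edbosapgdopakal


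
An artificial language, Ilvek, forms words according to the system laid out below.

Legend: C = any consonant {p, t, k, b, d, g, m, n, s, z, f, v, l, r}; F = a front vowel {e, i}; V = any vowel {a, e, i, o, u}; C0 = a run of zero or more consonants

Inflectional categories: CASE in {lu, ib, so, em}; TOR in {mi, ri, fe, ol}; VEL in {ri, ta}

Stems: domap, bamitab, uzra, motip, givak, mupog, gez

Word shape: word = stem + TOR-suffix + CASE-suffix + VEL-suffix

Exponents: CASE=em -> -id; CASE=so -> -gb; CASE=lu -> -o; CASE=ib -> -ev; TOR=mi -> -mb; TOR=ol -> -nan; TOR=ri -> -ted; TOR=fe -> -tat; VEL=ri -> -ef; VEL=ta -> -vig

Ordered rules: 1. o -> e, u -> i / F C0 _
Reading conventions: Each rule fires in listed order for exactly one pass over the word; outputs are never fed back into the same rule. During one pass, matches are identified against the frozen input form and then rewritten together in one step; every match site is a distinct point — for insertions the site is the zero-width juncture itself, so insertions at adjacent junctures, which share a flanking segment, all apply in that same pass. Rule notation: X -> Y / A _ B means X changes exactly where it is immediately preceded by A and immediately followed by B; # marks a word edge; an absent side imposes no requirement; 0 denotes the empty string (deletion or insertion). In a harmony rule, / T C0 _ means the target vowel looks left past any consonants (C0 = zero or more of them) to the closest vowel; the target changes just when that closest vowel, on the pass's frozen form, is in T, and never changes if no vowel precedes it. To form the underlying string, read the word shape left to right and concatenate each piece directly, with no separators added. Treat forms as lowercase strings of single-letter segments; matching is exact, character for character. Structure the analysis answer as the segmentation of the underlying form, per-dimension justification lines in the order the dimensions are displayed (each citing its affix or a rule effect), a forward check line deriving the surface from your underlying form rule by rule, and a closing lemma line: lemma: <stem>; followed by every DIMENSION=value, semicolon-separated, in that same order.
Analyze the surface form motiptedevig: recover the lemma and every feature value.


underlying: motip-ted-o-vig
CASE=lu - signalled by the affix -o
TOR=ri - signalled by the affix -ted
VEL=ta - signalled by the affix -vig
check: motiptedovig -> motiptedevig
lemma: motip; CASE=lu; TOR=ri; VEL=ta


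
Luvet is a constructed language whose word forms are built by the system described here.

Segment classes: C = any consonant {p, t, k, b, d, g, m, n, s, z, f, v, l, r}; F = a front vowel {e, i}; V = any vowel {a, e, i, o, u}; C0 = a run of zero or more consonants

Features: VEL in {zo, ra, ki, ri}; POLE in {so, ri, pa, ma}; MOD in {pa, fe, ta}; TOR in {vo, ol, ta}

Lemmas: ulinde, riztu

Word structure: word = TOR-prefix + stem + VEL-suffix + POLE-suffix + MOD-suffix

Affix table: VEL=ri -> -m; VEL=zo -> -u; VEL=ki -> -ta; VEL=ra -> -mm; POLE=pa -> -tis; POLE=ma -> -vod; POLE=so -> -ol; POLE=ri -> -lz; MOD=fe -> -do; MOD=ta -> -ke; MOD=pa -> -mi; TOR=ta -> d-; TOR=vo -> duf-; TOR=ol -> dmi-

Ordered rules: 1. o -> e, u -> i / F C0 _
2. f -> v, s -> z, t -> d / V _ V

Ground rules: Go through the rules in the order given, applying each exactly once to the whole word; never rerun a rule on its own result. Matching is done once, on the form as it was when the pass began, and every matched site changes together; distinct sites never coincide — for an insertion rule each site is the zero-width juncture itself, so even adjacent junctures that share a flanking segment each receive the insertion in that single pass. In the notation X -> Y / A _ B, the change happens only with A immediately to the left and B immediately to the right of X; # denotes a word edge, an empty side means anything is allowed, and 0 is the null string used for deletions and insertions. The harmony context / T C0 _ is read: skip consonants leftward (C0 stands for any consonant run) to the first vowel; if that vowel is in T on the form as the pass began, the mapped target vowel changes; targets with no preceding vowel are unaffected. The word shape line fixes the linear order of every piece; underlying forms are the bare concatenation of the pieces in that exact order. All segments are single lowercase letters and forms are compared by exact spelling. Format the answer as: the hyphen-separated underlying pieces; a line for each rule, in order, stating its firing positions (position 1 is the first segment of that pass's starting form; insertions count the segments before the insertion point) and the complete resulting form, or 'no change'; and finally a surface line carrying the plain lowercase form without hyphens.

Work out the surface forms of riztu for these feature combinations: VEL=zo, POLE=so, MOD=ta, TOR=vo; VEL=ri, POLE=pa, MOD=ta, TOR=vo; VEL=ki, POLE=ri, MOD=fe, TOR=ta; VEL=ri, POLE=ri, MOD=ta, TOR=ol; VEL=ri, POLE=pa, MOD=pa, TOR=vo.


cell VEL=zo, POLE=so, MOD=ta, TOR=vo:
underlying: duf-riztu-u-ol-ke
1. o -> e, u -> i / F C0 _: fires at position(s) 8: dufriztiuolke
2. f -> v, s -> z, t -> d / V _ V: no change
surface: dufriztiuolke

cell VEL=ri, POLE=pa, MOD=ta, TOR=vo:
underlying: duf-riztu-m-tis-ke
1. o -> e, u -> i / F C0 _: fires at position(s) 8: dufriztimtiske
2. f -> v, s -> z, t -> d / V _ V: no change
surface: dufriztimtiske

cell VEL=ki, POLE=ri, MOD=fe, TOR=ta:
underlying: d-riztu-ta-lz-do
1. o -> e, u -> i / F C0 _: fires at position(s) 6: driztitalzdo
2. f -> v, s -> z, t -> d / V _ V: fires at position(s) 7: driztidalzdo
surface: driztidalzdo

cell VEL=ri, POLE=ri, MOD=ta, TOR=ol:
underlying: dmi-riztu-m-lz-ke
1. o -> e, u -> i / F C0 _: fires at position(s) 8: dmiriztimlzke
2. f -> v, s -> z, t -> d / V _ V: no change
surface: dmiriztimlzke

cell VEL=ri, POLE=pa, MOD=pa, TOR=vo:
underlying: duf-riztu-m-tis-mi
1. o -> e, u -> i / F C0 _: fires at position(s) 8: dufriztimtismi
2. f -> v, s -> z, t -> d / V _ V: no change
surface: dufriztimtismi


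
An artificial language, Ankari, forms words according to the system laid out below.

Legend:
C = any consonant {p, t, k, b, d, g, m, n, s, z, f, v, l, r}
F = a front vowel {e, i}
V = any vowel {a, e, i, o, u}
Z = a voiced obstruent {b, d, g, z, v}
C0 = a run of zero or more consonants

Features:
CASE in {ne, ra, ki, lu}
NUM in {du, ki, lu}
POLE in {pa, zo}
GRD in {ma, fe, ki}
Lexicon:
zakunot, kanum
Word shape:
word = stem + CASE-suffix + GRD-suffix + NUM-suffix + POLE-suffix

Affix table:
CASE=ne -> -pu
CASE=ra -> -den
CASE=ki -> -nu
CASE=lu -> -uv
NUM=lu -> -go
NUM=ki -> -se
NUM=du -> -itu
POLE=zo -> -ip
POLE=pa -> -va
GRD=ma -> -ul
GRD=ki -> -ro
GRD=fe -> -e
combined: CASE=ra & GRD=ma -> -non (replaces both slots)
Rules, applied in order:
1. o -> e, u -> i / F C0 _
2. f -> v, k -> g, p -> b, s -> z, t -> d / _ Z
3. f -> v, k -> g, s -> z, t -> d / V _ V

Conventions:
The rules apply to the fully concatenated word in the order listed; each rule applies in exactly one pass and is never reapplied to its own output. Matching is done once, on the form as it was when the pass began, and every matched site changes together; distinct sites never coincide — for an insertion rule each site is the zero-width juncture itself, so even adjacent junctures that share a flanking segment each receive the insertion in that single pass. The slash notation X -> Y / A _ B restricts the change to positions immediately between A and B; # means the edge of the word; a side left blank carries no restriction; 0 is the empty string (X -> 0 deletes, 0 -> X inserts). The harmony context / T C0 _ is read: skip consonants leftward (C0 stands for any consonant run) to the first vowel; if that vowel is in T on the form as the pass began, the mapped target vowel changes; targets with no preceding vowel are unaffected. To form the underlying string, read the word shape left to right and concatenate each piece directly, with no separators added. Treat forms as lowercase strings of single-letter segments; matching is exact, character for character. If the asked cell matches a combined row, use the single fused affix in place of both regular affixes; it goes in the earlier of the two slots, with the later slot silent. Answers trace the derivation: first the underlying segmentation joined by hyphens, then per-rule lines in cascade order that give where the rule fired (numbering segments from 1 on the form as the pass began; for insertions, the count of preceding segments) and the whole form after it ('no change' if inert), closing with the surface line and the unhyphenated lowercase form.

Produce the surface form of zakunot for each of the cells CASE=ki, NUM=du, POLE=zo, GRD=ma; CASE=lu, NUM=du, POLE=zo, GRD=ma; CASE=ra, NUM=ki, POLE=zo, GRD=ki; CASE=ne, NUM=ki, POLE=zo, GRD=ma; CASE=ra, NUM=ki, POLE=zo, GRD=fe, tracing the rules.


cell CASE=ki, NUM=du, POLE=zo, GRD=ma:
underlying: zakunot-nu-ul-itu-ip
1. o -> e, u -> i / F C0 _: fires at position(s) 14: zakunotnuulitiip
2. f -> v, k -> g, p -> b, s -> z, t -> d / _ Z: no change
3. f -> v, k -> g, s -> z, t -> d / V _ V: fires at position(s) 3, 13: zagunotnuulidiip
surface: zagunotnuulidiip

cell CASE=lu, NUM=du, POLE=zo, GRD=ma:
underlying: zakunot-uv-ul-itu-ip
1. o -> e, u -> i / F C0 _: fires at position(s) 14: zakunotuvulitiip
2. f -> v, k -> g, p -> b, s -> z, t -> d / _ Z: no change
3. f -> v, k -> g, s -> z, t -> d / V _ V: fires at position(s) 3, 7, 13: zagunoduvulidiip
surface: zagunoduvulidiip

cell CASE=ra, NUM=ki, POLE=zo, GRD=ki:
underlying: zakunot-den-ro-se-ip
1. o -> e, u -> i / F C0 _: fires at position(s) 12: zakunotdenreseip
2. f -> v, k -> g, p -> b, s -> z, t -> d / _ Z: fires at position(s) 7: zakunoddenreseip
3. f -> v, k -> g, s -> z, t -> d / V _ V: fires at position(s) 3, 13: zagunoddenrezeip
surface: zagunoddenrezeip

cell CASE=ne, NUM=ki, POLE=zo, GRD=ma:
underlying: zakunot-pu-ul-se-ip
1. o -> e, u -> i / F C0 _: no change
2. f -> v, k -> g, p -> b, s -> z, t -> d / _ Z: no change
3. f -> v, k -> g, s -> z, t -> d / V _ V: fires at position(s) 3: zagunotpuulseip
surface: zagunotpuulseip

cell CASE=ra, NUM=ki, POLE=zo, GRD=fe:
underlying: zakunot-den-e-se-ip
1. o -> e, u -> i / F C0 _: no change
2. f -> v, k -> g, p -> b, s -> z, t -> d / _ Z: fires at position(s) 7: zakunoddeneseip
3. f -> v, k -> g, s -> z, t -> d / V _ V: fires at position(s) 3, 12: zagunoddenezeip
surface: zagunoddenezeip


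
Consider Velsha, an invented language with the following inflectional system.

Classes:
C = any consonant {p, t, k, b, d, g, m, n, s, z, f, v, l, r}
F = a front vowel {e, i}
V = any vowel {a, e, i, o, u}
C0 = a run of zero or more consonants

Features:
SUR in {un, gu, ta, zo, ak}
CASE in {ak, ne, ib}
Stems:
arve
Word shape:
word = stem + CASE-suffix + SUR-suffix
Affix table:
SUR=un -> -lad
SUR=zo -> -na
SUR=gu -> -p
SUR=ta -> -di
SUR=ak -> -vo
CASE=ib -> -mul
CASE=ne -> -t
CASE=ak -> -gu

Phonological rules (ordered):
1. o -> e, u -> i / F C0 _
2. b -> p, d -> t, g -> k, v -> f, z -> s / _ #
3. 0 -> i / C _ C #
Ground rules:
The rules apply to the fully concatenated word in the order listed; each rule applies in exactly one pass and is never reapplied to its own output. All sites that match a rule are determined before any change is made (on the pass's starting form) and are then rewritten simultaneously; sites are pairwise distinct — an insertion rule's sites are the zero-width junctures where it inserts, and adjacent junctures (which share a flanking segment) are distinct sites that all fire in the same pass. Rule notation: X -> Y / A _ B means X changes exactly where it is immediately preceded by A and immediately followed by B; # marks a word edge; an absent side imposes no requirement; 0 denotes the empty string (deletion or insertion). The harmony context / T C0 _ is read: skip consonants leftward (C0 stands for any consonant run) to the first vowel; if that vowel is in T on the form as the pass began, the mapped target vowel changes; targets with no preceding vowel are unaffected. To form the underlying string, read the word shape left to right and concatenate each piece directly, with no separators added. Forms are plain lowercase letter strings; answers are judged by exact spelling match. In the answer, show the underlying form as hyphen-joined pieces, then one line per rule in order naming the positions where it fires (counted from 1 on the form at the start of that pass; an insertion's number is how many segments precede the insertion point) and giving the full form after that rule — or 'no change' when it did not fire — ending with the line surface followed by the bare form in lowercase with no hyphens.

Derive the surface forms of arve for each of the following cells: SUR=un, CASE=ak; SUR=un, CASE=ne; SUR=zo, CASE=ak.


cell SUR=un, CASE=ak:
underlying: arve-gu-lad
1. o -> e, u -> i / F C0 _: fires at position(s) 6: arvegilad
2. b -> p, d -> t, g -> k, v -> f, z -> s / _ #: fires at position(s) 9: arvegilat
3. 0 -> i / C _ C #: no change
surface: arvegilat

cell SUR=un, CASE=ne:
underlying: arve-t-lad
1. o -> e, u -> i / F C0 _: no change
2. b -> p, d -> t, g -> k, v -> f, z -> s / _ #: fires at position(s) 8: arvetlat
3. 0 -> i / C _ C #: no change
surface: arvetlat

cell SUR=zo, CASE=ak:
underlying: arve-gu-na
1. o -> e, u -> i / F C0 _: fires at position(s) 6: arvegina
2. b -> p, d -> t, g -> k, v -> f, z -> s / _ #: no change
3. 0 -> i / C _ C #: no change
surface: arvegina


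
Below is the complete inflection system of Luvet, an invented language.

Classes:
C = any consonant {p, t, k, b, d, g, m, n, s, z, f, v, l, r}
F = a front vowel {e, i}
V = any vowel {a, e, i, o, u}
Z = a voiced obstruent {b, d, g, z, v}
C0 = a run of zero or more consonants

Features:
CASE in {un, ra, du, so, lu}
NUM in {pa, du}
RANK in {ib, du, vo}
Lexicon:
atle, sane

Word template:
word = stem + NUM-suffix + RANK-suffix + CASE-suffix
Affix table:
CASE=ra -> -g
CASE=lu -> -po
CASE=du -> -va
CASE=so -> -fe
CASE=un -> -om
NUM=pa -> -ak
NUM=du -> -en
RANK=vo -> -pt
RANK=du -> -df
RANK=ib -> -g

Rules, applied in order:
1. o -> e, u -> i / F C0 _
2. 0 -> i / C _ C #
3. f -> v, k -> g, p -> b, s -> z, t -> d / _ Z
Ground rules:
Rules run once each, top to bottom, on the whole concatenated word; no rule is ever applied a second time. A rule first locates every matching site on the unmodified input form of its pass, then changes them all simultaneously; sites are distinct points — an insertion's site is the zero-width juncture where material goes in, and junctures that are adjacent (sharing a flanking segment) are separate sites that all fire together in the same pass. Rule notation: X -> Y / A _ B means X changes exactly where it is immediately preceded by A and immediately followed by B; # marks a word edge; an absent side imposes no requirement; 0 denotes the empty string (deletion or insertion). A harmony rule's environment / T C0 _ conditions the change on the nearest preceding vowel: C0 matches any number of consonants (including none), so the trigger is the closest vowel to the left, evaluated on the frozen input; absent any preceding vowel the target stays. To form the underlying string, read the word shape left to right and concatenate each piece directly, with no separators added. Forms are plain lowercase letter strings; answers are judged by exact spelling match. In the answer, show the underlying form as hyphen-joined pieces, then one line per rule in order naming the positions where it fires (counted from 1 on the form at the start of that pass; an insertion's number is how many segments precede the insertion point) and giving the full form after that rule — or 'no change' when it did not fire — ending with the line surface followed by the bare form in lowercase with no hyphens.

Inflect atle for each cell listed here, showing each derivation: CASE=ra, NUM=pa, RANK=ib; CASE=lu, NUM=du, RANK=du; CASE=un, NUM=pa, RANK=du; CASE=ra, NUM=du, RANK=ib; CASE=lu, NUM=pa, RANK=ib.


cell CASE=ra, NUM=pa, RANK=ib:
underlying: atle-ak-g-g
1. o -> e, u -> i / F C0 _: no change
2. 0 -> i / C _ C #: inserts after position(s) 7: atleakgig
3. f -> v, k -> g, p -> b, s -> z, t -> d / _ Z: fires at position(s) 6: atleaggig
surface: atleaggig

cell CASE=lu, NUM=du, RANK=du:
underlying: atle-en-df-po
1. o -> e, u -> i / F C0 _: fires at position(s) 10: atleendfpe
2. 0 -> i / C _ C #: no change
3. f -> v, k -> g, p -> b, s -> z, t -> d / _ Z: no change
surface: atleendfpe

cell CASE=un, NUM=pa, RANK=du:
underlying: atle-ak-df-om
1. o -> e, u -> i / F C0 _: no change
2. 0 -> i / C _ C #: no change
3. f -> v, k -> g, p -> b, s -> z, t -> d / _ Z: fires at position(s) 6: atleagdfom
surface: atleagdfom

cell CASE=ra, NUM=du, RANK=ib:
underlying: atle-en-g-g
1. o -> e, u -> i / F C0 _: no change
2. 0 -> i / C _ C #: inserts after position(s) 7: atleengig
3. f -> v, k -> g, p -> b, s -> z, t -> d / _ Z: no change
surface: atleengig

cell CASE=lu, NUM=pa, RANK=ib:
underlying: atle-ak-g-po
1. o -> e, u -> i / F C0 _: no change
2. 0 -> i / C _ C #: no change
3. f -> v, k -> g, p -> b, s -> z, t -> d / _ Z: fires at position(s) 6: atleaggpo
surface: atleaggpo


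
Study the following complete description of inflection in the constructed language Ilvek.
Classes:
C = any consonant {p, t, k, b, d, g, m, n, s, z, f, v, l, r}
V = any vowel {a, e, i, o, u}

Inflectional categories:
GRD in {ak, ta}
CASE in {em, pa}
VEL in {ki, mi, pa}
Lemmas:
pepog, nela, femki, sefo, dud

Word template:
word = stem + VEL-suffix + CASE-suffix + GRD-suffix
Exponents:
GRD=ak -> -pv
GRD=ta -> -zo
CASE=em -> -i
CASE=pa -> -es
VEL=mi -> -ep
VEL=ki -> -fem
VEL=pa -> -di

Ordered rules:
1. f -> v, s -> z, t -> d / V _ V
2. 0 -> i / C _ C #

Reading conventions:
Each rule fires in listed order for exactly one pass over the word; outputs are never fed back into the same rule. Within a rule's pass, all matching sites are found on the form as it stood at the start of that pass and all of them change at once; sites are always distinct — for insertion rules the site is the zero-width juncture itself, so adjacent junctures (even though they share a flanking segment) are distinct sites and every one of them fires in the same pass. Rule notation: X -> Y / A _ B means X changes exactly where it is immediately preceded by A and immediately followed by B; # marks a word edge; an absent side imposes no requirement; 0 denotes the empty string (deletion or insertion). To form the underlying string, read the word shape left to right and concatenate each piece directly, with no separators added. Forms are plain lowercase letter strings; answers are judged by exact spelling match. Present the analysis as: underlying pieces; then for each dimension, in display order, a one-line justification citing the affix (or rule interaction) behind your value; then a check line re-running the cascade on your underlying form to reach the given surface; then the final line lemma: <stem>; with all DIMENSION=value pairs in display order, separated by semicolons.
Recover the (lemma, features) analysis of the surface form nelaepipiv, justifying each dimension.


underlying: nela-ep-i-pv
GRD=ak - signalled by the affix -pv
CASE=em - signalled by the affix -i
VEL=mi - signalled by the affix -ep
check: nelaepipv -> nelaepipv -> nelaepipiv
lemma: nela; GRD=ak; CASE=em; VEL=mi


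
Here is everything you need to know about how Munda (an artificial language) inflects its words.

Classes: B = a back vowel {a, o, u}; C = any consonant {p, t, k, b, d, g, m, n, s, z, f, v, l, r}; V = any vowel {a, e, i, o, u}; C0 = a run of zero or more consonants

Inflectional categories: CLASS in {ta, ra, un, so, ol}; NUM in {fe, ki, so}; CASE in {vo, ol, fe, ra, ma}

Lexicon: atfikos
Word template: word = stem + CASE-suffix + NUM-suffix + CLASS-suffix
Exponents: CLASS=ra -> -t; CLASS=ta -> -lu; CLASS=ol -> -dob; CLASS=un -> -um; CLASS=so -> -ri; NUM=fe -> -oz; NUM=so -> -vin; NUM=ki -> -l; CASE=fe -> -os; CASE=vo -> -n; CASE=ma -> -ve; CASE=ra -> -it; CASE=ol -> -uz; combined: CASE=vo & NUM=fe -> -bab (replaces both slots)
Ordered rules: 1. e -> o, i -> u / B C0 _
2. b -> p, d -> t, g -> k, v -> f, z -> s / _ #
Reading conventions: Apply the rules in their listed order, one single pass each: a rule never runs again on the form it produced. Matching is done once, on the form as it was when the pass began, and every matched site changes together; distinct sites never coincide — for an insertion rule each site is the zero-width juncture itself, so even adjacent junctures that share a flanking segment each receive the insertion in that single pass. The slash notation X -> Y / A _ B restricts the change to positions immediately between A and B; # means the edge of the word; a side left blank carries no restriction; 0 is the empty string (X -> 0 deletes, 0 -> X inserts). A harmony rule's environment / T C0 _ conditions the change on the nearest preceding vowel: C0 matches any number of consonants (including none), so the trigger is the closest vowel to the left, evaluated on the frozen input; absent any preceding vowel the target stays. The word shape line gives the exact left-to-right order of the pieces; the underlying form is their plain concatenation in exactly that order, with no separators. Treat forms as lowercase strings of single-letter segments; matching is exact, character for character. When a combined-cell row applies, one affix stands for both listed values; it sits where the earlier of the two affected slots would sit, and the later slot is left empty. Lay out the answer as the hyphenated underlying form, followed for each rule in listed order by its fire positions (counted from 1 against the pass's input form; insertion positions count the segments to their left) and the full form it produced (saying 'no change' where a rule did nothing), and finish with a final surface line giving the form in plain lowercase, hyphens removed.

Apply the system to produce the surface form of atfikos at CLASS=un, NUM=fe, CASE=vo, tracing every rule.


underlying: atfikos-bab-um
1. e -> o, i -> u / B C0 _: fires at position(s) 4: atfukosbabum
2. b -> p, d -> t, g -> k, v -> f, z -> s / _ #: no change
surface: atfukosbabum


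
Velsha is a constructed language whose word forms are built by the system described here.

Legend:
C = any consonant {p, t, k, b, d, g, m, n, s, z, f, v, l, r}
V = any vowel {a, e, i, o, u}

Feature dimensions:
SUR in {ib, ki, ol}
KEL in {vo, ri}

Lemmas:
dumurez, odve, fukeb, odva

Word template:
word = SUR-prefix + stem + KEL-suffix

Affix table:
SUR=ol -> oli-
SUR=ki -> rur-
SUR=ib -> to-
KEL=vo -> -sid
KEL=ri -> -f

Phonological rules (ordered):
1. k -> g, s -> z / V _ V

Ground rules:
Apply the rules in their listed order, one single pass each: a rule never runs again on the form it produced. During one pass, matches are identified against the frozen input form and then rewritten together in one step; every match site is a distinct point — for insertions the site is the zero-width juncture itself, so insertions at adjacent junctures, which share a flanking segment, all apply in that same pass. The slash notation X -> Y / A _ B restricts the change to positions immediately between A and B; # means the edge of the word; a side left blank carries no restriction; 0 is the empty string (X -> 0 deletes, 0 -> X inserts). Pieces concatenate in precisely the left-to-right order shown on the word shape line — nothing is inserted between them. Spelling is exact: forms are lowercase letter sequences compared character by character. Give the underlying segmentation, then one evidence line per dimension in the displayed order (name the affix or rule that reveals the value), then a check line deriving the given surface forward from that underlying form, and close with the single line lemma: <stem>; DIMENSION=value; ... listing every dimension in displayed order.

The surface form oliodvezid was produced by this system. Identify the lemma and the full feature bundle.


underlying: oli-odve-sid
SUR=ol - signalled by the affix oli-
KEL=vo - signalled by the affix -sid
check: oliodvesid -> oliodvezid
lemma: odve; SUR=ol; KEL=vo


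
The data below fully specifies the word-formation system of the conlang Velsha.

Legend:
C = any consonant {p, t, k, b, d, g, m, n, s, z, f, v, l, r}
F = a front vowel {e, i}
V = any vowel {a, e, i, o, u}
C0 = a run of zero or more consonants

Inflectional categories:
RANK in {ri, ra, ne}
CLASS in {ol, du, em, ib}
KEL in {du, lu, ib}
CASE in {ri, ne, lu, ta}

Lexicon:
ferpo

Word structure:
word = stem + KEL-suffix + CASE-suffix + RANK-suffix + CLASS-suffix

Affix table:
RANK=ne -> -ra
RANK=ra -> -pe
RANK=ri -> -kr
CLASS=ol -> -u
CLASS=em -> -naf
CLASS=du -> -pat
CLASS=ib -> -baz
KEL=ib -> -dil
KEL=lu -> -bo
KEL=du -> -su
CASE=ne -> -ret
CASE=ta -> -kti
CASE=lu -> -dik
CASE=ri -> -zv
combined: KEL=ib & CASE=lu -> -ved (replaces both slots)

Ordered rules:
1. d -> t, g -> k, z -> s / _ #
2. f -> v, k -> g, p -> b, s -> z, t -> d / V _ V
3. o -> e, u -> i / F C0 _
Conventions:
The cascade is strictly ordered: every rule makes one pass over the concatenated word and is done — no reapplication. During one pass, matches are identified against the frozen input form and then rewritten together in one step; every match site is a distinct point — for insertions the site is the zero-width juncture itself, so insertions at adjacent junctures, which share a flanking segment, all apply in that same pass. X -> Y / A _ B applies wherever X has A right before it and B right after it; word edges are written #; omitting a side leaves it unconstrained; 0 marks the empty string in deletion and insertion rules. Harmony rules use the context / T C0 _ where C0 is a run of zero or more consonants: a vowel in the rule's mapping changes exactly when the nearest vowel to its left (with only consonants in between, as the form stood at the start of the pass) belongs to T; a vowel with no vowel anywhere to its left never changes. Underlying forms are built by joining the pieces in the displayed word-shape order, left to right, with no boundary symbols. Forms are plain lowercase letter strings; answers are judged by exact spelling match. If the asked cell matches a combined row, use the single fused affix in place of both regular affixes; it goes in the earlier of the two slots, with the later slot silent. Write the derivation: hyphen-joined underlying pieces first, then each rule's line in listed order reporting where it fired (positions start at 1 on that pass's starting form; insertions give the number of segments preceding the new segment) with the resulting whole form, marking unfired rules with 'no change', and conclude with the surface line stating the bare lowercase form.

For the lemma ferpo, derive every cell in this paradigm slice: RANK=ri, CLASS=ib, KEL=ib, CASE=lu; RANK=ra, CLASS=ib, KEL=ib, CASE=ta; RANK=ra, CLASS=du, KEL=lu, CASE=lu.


cell RANK=ri, CLASS=ib, KEL=ib, CASE=lu:
underlying: ferpo-ved-kr-baz
1. d -> t, g -> k, z -> s / _ #: fires at position(s) 13: ferpovedkrbas
2. f -> v, k -> g, p -> b, s -> z, t -> d / V _ V: no change
3. o -> e, u -> i / F C0 _: fires at position(s) 5: ferpevedkrbas
surface: ferpevedkrbas

cell RANK=ra, CLASS=ib, KEL=ib, CASE=ta:
underlying: ferpo-dil-kti-pe-baz
1. d -> t, g -> k, z -> s / _ #: fires at position(s) 16: ferpodilktipebas
2. f -> v, k -> g, p -> b, s -> z, t -> d / V _ V: fires at position(s) 12: ferpodilktibebas
3. o -> e, u -> i / F C0 _: fires at position(s) 5: ferpedilktibebas
surface: ferpedilktibebas

cell RANK=ra, CLASS=du, KEL=lu, CASE=lu:
underlying: ferpo-bo-dik-pe-pat
1. d -> t, g -> k, z -> s / _ #: no change
2. f -> v, k -> g, p -> b, s -> z, t -> d / V _ V: fires at position(s) 13: ferpobodikpebat
3. o -> e, u -> i / F C0 _: fires at position(s) 5: ferpebodikpebat
surface: ferpebodikpebat
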